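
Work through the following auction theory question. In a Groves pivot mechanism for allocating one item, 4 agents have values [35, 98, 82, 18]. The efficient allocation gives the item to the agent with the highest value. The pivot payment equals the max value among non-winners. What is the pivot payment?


Step 1: The efficient winner is agent 1 with value 98
Step 2: Other agents' values: [35, 82, 18]
Step 3: Pivot payment = max(others) = 82
Step 4: The winner pays 82

82


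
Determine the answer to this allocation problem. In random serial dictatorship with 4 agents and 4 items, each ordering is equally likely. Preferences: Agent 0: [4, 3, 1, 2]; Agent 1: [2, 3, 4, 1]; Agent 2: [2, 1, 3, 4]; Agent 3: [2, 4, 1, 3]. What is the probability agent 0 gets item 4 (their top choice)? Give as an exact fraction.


Step 1: Agent 0 wants item 4
Step 2: There are 24 possible orderings of agents
Step 3: In 18 orderings, agent 0 gets item 4
Step 4: Probability = 18/24 = 3/4

3/4


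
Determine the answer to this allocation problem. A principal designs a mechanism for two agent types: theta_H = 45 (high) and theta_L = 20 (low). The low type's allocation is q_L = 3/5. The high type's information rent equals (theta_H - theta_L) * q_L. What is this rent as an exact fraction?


Step 1: theta_H - theta_L = 45 - 20 = 25
Step 2: Information rent = (theta_H - theta_L) * q_L
Step 3: = 25 * 3/5
Step 4: = 15

15


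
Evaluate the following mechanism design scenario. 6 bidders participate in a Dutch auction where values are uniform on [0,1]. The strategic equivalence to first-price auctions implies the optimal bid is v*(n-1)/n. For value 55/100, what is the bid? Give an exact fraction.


Step 1: Dutch auctions are strategically equivalent to first-price auctions
Step 2: The equilibrium bid is b(v) = v*(n-1)/n
Step 3: b = 11/20 * 5/6
Step 4: b = 11/24

11/24


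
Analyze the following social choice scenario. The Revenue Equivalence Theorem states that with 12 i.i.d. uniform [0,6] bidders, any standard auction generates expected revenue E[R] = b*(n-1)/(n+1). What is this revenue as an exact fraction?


Step 1: By Revenue Equivalence, expected revenue = b*(n-1)/(n+1)
Step 2: Substituting n = 12, b = 6
Step 3: Revenue = 6*(12-1)/(12+1) = 6*11/13
Step 4: Revenue = 66/13

66/13


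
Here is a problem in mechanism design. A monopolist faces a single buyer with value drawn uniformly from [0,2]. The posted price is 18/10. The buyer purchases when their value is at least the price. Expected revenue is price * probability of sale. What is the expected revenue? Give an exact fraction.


Step 1: Posted price r = 9/5, value support [0,2]
Step 2: P(v >= r) = (2 - 9/5)/2 = 1/10
Step 3: Expected revenue = r * P(v >= r) = 9/5 * 1/10
Step 4: Revenue = 9/50

9/50


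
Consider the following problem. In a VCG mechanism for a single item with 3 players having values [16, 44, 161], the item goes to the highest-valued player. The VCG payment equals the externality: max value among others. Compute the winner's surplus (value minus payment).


Step 1: The winner is the agent with the highest value: agent 2 with value 161
Step 2: Values of other agents: [16, 44]
Step 3: VCG payment = max of others' values = 44
Step 4: Surplus = 161 - 44 = 117

117


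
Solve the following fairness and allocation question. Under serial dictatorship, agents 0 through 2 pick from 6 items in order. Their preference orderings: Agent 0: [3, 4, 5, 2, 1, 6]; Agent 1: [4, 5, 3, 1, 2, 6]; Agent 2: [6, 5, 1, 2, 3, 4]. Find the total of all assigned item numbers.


Step 1: Agent 0 picks item 3
Step 2: Agent 1 picks item 4
Step 3: Agent 2 picks item 6
Step 4: Sum = 3 + 4 + 6 = 13

13


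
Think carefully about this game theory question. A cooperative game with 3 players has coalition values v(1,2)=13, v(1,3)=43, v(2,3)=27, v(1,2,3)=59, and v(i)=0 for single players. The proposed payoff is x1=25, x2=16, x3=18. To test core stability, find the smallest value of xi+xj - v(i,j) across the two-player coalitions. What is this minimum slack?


Step 1: Slack for coalition (1,2): x1+x2 - v12 = 41 - 13 = 28
Step 2: Slack for coalition (1,3): x1+x3 - v13 = 43 - 43 = 0
Step 3: Slack for coalition (2,3): x2+x3 - v23 = 34 - 27 = 7
Step 4: Minimum slack = min(28, 0, 7) = 0, attained by (1,3); no pair can gain by deviating, so the allocation is in the core

0


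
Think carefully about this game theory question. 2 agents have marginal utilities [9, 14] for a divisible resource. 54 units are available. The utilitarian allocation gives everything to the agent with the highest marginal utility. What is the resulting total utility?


Step 1: The marginal utilities are [9, 14]
Step 2: The highest marginal utility is 14
Step 3: All 54 units go to that agent
Step 4: Total utility = 14 * 54 = 756

756


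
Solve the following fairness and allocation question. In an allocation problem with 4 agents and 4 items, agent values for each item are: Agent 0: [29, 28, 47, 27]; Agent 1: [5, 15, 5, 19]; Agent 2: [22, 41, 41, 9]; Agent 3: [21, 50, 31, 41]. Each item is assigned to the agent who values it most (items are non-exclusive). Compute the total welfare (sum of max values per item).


Step 1: For each item, find the maximum value among all agents.
Step 2: Item 0 -> Agent 0 (value 29)
Step 3: Item 1 -> Agent 3 (value 50)
Step 4: Item 2 -> Agent 0 (value 47)
Step 5: Item 3 -> Agent 3 (value 41)
Step 6: Total welfare = 29 + 50 + 47 + 41 = 167

167


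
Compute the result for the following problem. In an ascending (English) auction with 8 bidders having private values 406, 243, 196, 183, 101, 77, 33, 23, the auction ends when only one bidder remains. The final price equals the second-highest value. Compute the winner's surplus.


Step 1: Identify the highest value: 406
Step 2: Identify the second-highest value: 243
Step 3: The final price = second-highest value = 243
Step 4: Surplus = 406 - 243 = 163

163


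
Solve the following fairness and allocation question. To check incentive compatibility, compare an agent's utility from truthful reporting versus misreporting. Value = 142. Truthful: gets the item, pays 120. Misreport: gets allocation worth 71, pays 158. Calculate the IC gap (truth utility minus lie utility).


Step 1: U(truth) = value - payment = 142 - 120 = 22
Step 2: U(lie) = allocation - payment = 71 - 158 = -87
Step 3: IC gap = 22 - (-87) = 109

109


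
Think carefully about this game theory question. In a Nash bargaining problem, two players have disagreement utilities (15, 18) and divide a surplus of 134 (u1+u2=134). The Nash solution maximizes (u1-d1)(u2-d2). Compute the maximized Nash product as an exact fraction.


Step 1: The Nash solution splits surplus symmetrically above the disagreement point
Step 2: u1 = (total + d1 - d2)/2 = (134 + 15 - 18)/2 = 131/2
Step 3: u2 = (total - d1 + d2)/2 = (134 - 15 + 18)/2 = 137/2
Step 4: Nash product = (131/2 - 15) * (137/2 - 18)
Step 5: = 101/2 * 101/2 = 10201/4

10201/4


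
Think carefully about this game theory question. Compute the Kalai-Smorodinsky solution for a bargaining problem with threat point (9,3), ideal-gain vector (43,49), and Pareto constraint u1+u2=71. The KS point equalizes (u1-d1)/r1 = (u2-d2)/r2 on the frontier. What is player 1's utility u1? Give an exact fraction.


Step 1: At the KS point, (u1-d1)/r1 = (u2-d2)/r2 = t and u1+u2 = 71
Step 2: u1 = d1 + r1*t and u2 = d2 + r2*t, so (d1 + r1*t) + (d2 + r2*t) = 71
Step 3: t = (71 - 9 - 3)/(43 + 49) = 59/92
Step 4: u1 = d1 + r1*t = 9 + 43 * 59/92 = 3365/92
Step 5: (Check: u2 = d2 + r2*t = 3167/92; u1+u2 = 3365/92 + 3167/92 = 71, on the frontier.)

3365/92


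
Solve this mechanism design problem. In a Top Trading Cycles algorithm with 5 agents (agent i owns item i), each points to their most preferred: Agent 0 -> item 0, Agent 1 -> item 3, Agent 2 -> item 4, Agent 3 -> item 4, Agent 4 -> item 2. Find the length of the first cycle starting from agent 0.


Step 1: Trace the pointer graph from agent 0: 0 -> 0
Step 2: A cycle is detected when we revisit agent 0
Step 3: The cycle is: 0 -> 0
Step 4: Cycle length = 1

1


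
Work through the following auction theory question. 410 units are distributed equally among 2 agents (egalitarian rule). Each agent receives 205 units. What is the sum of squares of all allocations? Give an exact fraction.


Step 1: Each agent's share = 410/2 = 205
Step 2: Square of each share = (205)^2 = 42025
Step 3: Sum of squares = 2 * 42025 = 84050

84050


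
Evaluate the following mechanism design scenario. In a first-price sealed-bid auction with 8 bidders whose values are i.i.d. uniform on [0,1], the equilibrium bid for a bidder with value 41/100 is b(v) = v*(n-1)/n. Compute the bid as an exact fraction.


Step 1: The symmetric BNE bidding function is b(v) = v * (n-1) / n
Step 2: Substitute v = 41/100 and n = 8
Step 3: b = 41/100 * 7/8
Step 4: b = 287/800

287/800


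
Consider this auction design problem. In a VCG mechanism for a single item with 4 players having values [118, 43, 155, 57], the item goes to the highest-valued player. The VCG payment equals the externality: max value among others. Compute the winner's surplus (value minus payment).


Step 1: The winner is the agent with the highest value: agent 2 with value 155
Step 2: Values of other agents: [118, 43, 57]
Step 3: VCG payment = max of others' values = 118
Step 4: Surplus = 155 - 118 = 37

37


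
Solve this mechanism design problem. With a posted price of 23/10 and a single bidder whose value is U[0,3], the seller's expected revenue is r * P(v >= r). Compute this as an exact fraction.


Step 1: Posted price r = 23/10, value support [0,3]
Step 2: P(v >= r) = (3 - 23/10)/3 = 7/30
Step 3: Expected revenue = r * P(v >= r) = 23/10 * 7/30
Step 4: Revenue = 161/300

161/300


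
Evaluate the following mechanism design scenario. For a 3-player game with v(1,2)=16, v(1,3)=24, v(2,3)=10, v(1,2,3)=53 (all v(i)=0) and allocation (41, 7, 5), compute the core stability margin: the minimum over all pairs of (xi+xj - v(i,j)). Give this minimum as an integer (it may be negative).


Step 1: Slack for coalition (1,2): x1+x2 - v12 = 48 - 16 = 32
Step 2: Slack for coalition (1,3): x1+x3 - v13 = 46 - 24 = 22
Step 3: Slack for coalition (2,3): x2+x3 - v23 = 12 - 10 = 2
Step 4: Minimum slack = min(32, 22, 2) = 2, attained by (2,3); no pair can gain by deviating, so the allocation is in the core

2


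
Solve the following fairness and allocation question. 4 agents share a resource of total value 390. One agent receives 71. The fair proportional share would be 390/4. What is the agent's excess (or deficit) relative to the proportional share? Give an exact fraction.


Step 1: Proportional share = 390/4 = 195/2
Step 2: Agent's actual allocation = 71
Step 3: Excess = 71 - 195/2 = -53/2

-53/2


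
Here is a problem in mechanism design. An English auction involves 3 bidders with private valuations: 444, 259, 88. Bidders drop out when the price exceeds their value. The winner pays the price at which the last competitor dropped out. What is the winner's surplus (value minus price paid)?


Step 1: Identify the highest value: 444
Step 2: Identify the second-highest value: 259
Step 3: The final price = second-highest value = 259
Step 4: Surplus = 444 - 259 = 185

185


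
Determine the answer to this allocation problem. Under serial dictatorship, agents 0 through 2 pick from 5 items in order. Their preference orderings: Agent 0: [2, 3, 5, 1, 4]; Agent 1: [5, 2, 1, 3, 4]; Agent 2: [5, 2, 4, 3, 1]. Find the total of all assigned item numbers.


Step 1: Agent 0 picks item 2
Step 2: Agent 1 picks item 5
Step 3: Agent 2 picks item 4
Step 4: Sum = 2 + 5 + 4 = 11

11


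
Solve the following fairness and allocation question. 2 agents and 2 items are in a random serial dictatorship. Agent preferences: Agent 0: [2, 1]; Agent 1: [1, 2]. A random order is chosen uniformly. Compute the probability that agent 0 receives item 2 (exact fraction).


Step 1: Agent 0 wants item 2
Step 2: There are 2 possible orderings of agents
Step 3: In 2 orderings, agent 0 gets item 2
Step 4: Probability = 2/2 = 1

1


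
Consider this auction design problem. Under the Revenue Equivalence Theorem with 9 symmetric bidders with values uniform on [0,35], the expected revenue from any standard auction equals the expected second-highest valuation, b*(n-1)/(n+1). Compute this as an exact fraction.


Step 1: By Revenue Equivalence, expected revenue = b*(n-1)/(n+1)
Step 2: Substituting n = 9, b = 35
Step 3: Revenue = 35*(9-1)/(9+1) = 35*8/10
Step 4: Revenue = 280/10 = 28

28


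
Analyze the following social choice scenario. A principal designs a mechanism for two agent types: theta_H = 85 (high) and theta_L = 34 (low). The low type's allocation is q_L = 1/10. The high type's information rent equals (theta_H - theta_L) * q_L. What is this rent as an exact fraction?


Step 1: theta_H - theta_L = 85 - 34 = 51
Step 2: Information rent = (theta_H - theta_L) * q_L
Step 3: = 51 * 1/10
Step 4: = 51/10

51/10


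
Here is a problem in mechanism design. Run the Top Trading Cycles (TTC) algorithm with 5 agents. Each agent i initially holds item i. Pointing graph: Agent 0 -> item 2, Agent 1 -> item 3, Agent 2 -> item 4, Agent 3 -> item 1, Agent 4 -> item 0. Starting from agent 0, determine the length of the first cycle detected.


Step 1: Trace the pointer graph from agent 0: 0 -> 2 -> 4 -> 0
Step 2: A cycle is detected when we revisit agent 0
Step 3: The cycle is: 0 -> 2 -> 4 -> 0
Step 4: Cycle length = 3

3


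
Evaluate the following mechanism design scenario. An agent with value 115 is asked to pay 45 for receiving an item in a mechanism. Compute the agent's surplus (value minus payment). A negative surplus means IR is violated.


Step 1: Surplus = value - payment = 115 - 45 = 70
Step 2: IR is satisfied (surplus >= 0)

70


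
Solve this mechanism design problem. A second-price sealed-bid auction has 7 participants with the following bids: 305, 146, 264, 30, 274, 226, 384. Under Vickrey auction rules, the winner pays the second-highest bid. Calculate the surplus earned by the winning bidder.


Step 1: Sort bids in descending order: 384, 305, 274, 264, 226, 146, 30
Step 2: The winning bid is the highest: 384
Step 3: The payment equals the second-highest bid: 305
Step 4: Surplus = winner's bid - payment = 384 - 305 = 79

79


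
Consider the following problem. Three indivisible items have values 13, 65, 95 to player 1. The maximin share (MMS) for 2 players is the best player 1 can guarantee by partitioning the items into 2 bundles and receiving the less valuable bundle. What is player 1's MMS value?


Step 1: Item values = 13, 65, 95
Step 2: Enumerate all 2-bundle partitions and take the smaller bundle:
  Partition 1: {13} vs {65,95} -> bundles 13, 160; min = 13
  Partition 2: {65} vs {13,95} -> bundles 65, 108; min = 65
  Partition 3: {95} vs {13,65} -> bundles 95, 78; min = 78
Step 3: MMS = max(13, 65, 78) = 78

78


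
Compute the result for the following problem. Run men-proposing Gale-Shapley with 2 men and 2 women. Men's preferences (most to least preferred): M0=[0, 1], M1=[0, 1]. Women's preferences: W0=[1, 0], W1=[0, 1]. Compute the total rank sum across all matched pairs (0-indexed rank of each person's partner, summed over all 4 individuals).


Step 1: Run Gale-Shapley (men propose, women hold best offer):
  M0 proposes to W0; she accepts
  M1 proposes to W0; she switches from M0
  M0 proposes to W1; she accepts
Step 2: Final matching: W0-M1, W1-M0
Step 3: 0-indexed ranks (man's rank of his match, then woman's): 0 + 0 + 1 + 0
Step 4: Total rank sum = 1

1


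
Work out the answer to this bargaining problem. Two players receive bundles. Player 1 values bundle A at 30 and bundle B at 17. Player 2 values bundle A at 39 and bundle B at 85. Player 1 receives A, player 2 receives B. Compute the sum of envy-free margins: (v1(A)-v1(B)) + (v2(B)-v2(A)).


Step 1: Player 1's margin = v1(A) - v1(B) = 30 - 17 = 13
Step 2: Player 2's margin = v2(B) - v2(A) = 85 - 39 = 46
Step 3: Total margin = 13 + 46 = 59

59


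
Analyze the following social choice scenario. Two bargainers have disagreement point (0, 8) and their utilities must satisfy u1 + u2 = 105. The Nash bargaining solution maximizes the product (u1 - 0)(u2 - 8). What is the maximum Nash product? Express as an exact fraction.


Step 1: The Nash solution splits surplus symmetrically above the disagreement point
Step 2: u1 = (total + d1 - d2)/2 = (105 + 0 - 8)/2 = 97/2
Step 3: u2 = (total - d1 + d2)/2 = (105 - 0 + 8)/2 = 113/2
Step 4: Nash product = (97/2 - 0) * (113/2 - 8)
Step 5: = 97/2 * 97/2 = 9409/4

9409/4


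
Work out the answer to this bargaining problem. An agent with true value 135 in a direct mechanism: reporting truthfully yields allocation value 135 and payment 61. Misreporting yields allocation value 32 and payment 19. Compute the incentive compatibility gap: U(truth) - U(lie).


Step 1: U(truth) = value - payment = 135 - 61 = 74
Step 2: U(lie) = allocation - payment = 32 - 19 = 13
Step 3: IC gap = 74 - 13 = 61

61


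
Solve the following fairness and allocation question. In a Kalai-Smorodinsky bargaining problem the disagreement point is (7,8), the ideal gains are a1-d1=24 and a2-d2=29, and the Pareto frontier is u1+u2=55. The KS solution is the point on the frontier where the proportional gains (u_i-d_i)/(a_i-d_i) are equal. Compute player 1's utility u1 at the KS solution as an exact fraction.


Step 1: At the KS point, (u1-d1)/r1 = (u2-d2)/r2 = t and u1+u2 = 55
Step 2: u1 = d1 + r1*t and u2 = d2 + r2*t, so (d1 + r1*t) + (d2 + r2*t) = 55
Step 3: t = (55 - 7 - 8)/(24 + 29) = 40/53
Step 4: u1 = d1 + r1*t = 7 + 24 * 40/53 = 1331/53
Step 5: (Check: u2 = d2 + r2*t = 1584/53; u1+u2 = 1331/53 + 1584/53 = 55, on the frontier.)

1331/53


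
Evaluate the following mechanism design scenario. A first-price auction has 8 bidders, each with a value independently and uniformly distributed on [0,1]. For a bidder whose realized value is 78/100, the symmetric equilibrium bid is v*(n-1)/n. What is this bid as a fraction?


Step 1: The symmetric BNE bidding function is b(v) = v * (n-1) / n
Step 2: Substitute v = 39/50 and n = 8
Step 3: b = 39/50 * 7/8
Step 4: b = 273/400

273/400


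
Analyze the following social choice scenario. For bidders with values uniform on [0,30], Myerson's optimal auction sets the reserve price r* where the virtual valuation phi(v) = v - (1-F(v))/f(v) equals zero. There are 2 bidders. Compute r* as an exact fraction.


Step 1: For U[0,30], F(v) = v/30 and f(v) = 1/30
Step 2: phi(v) = v - (1 - v/30)/(1/30) = v - (30 - v) = 2v - 30
Step 3: Set phi(r*) = 0: 2r* - 30 = 0
Step 4: r* = 30/2 = 15 (the number of bidders n = 2 does not enter)

15


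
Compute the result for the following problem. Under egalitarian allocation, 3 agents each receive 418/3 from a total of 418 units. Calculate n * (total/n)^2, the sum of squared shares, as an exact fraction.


Step 1: Each agent's share = 418/3
Step 2: Square of each share = (418/3)^2 = 174724/9
Step 3: Sum of squares = 3 * 174724/9 = 174724/3

174724/3


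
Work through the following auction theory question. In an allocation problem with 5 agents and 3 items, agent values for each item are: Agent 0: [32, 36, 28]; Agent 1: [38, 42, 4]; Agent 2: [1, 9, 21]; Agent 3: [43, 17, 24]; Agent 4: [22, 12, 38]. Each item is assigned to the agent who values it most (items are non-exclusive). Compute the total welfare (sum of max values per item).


Step 1: For each item, find the maximum value among all agents.
Step 2: Item 0 -> Agent 3 (value 43)
Step 3: Item 1 -> Agent 1 (value 42)
Step 4: Item 2 -> Agent 4 (value 38)
Step 5: Total welfare = 43 + 42 + 38 = 123

123


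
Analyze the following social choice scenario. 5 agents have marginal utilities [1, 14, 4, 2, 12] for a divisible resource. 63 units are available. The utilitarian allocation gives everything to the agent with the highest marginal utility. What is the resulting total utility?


Step 1: The marginal utilities are [1, 14, 4, 2, 12]
Step 2: The highest marginal utility is 14
Step 3: All 63 units go to that agent
Step 4: Total utility = 14 * 63 = 882

882


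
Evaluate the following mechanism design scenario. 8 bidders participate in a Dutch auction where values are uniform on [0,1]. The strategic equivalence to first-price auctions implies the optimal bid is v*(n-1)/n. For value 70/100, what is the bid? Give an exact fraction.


Step 1: Dutch auctions are strategically equivalent to first-price auctions
Step 2: The equilibrium bid is b(v) = v*(n-1)/n
Step 3: b = 7/10 * 7/8
Step 4: b = 49/80

49/80


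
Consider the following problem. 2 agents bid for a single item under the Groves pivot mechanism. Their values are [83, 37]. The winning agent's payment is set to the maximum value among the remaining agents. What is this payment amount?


Step 1: The efficient winner is agent 0 with value 83
Step 2: Other agents' values: [37]
Step 3: Pivot payment = max(others) = 37
Step 4: The winner pays 37

37


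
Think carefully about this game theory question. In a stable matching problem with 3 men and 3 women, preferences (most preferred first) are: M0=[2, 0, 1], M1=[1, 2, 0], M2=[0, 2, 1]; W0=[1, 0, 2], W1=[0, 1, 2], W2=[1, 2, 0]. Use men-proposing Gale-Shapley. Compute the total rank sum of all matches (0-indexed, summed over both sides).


Step 1: Run Gale-Shapley (men propose, women hold best offer):
  M0 proposes to W2; she accepts
  M1 proposes to W1; she accepts
  M2 proposes to W0; she accepts
Step 2: Final matching: W0-M2, W1-M1, W2-M0
Step 3: 0-indexed ranks (man's rank of his match, then woman's): 0 + 2 + 0 + 1 + 0 + 2
Step 4: Total rank sum = 5

5


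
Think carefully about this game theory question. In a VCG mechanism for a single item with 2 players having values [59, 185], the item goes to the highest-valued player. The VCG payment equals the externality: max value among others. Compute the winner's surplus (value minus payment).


Step 1: The winner is the agent with the highest value: agent 1 with value 185
Step 2: Values of other agents: [59]
Step 3: VCG payment = max of others' values = 59
Step 4: Surplus = 185 - 59 = 126

126


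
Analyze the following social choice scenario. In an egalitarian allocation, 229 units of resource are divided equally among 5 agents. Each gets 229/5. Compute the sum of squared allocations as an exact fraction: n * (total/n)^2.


Step 1: Each agent's share = 229/5
Step 2: Square of each share = (229/5)^2 = 52441/25
Step 3: Sum of squares = 5 * 52441/25 = 52441/5

52441/5


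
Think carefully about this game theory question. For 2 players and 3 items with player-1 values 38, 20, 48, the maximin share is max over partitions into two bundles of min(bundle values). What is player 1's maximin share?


Step 1: Item values = 38, 20, 48
Step 2: Enumerate all 2-bundle partitions and take the smaller bundle:
  Partition 1: {38} vs {20,48} -> bundles 38, 68; min = 38
  Partition 2: {20} vs {38,48} -> bundles 20, 86; min = 20
  Partition 3: {48} vs {38,20} -> bundles 48, 58; min = 48
Step 3: MMS = max(38, 20, 48) = 48

48


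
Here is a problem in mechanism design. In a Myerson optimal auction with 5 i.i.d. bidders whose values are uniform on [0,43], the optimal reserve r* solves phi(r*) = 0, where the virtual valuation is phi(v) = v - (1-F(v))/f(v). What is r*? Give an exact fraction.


Step 1: For U[0,43], F(v) = v/43 and f(v) = 1/43
Step 2: phi(v) = v - (1 - v/43)/(1/43) = v - (43 - v) = 2v - 43
Step 3: Set phi(r*) = 0: 2r* - 43 = 0
Step 4: r* = 43/2 (the number of bidders n = 5 does not enter)

43/2


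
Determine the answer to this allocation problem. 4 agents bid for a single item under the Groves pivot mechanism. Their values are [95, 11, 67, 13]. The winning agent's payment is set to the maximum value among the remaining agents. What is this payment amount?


Step 1: The efficient winner is agent 0 with value 95
Step 2: Other agents' values: [11, 67, 13]
Step 3: Pivot payment = max(others) = 67
Step 4: The winner pays 67

67


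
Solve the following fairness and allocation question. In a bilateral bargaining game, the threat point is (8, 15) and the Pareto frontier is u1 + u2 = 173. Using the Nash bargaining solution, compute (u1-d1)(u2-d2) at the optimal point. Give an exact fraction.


Step 1: The Nash solution splits surplus symmetrically above the disagreement point
Step 2: u1 = (total + d1 - d2)/2 = (173 + 8 - 15)/2 = 83
Step 3: u2 = (total - d1 + d2)/2 = (173 - 8 + 15)/2 = 90
Step 4: Nash product = (83 - 8) * (90 - 15)
Step 5: = 75 * 75 = 5625

5625


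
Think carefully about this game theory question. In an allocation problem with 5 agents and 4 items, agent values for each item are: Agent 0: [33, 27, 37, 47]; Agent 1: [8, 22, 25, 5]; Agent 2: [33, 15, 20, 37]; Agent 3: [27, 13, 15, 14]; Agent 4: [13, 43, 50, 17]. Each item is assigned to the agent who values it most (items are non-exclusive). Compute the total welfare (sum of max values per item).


Step 1: For each item, find the maximum value among all agents.
Step 2: Item 0 -> Agent 0 (value 33)
Step 3: Item 1 -> Agent 4 (value 43)
Step 4: Item 2 -> Agent 4 (value 50)
Step 5: Item 3 -> Agent 0 (value 47)
Step 6: Total welfare = 33 + 43 + 50 + 47 = 173

173


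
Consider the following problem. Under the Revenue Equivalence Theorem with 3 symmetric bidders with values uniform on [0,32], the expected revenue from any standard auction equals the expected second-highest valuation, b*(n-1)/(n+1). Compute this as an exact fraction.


Step 1: By Revenue Equivalence, expected revenue = b*(n-1)/(n+1)
Step 2: Substituting n = 3, b = 32
Step 3: Revenue = 32*(3-1)/(3+1) = 32*2/4
Step 4: Revenue = 64/4 = 16

16


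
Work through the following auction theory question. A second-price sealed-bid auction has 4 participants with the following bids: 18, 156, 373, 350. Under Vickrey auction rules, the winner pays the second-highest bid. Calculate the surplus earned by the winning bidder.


Step 1: Sort bids in descending order: 373, 350, 156, 18
Step 2: The winning bid is the highest: 373
Step 3: The payment equals the second-highest bid: 350
Step 4: Surplus = winner's bid - payment = 373 - 350 = 23

23


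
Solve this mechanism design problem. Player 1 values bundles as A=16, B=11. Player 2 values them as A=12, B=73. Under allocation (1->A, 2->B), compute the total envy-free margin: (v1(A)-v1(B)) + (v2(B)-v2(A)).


Step 1: Player 1's margin = v1(A) - v1(B) = 16 - 11 = 5
Step 2: Player 2's margin = v2(B) - v2(A) = 73 - 12 = 61
Step 3: Total margin = 5 + 61 = 66

66


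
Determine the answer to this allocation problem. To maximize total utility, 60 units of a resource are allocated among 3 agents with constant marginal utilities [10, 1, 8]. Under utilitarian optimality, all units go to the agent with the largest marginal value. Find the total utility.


Step 1: The marginal utilities are [10, 1, 8]
Step 2: The highest marginal utility is 10
Step 3: All 60 units go to that agent
Step 4: Total utility = 10 * 60 = 600

600


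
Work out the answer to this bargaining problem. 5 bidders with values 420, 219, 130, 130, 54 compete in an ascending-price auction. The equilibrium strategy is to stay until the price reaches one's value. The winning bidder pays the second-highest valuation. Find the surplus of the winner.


Step 1: Identify the highest value: 420
Step 2: Identify the second-highest value: 219
Step 3: The final price = second-highest value = 219
Step 4: Surplus = 420 - 219 = 201

201


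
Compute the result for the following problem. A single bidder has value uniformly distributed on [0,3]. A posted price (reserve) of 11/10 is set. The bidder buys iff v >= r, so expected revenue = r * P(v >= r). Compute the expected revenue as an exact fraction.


Step 1: Posted price r = 11/10, value support [0,3]
Step 2: P(v >= r) = (3 - 11/10)/3 = 19/30
Step 3: Expected revenue = r * P(v >= r) = 11/10 * 19/30
Step 4: Revenue = 209/300

209/300


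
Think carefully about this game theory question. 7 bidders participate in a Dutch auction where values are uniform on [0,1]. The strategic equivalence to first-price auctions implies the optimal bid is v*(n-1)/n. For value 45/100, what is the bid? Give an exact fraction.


Step 1: Dutch auctions are strategically equivalent to first-price auctions
Step 2: The equilibrium bid is b(v) = v*(n-1)/n
Step 3: b = 9/20 * 6/7
Step 4: b = 27/70

27/70


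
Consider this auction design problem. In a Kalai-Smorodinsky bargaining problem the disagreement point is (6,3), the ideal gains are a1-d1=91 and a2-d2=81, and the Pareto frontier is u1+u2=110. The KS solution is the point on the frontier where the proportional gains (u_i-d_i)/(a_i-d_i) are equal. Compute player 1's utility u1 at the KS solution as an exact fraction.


Step 1: At the KS point, (u1-d1)/r1 = (u2-d2)/r2 = t and u1+u2 = 110
Step 2: u1 = d1 + r1*t and u2 = d2 + r2*t, so (d1 + r1*t) + (d2 + r2*t) = 110
Step 3: t = (110 - 6 - 3)/(91 + 81) = 101/172
Step 4: u1 = d1 + r1*t = 6 + 91 * 101/172 = 10223/172
Step 5: (Check: u2 = d2 + r2*t = 8697/172; u1+u2 = 10223/172 + 8697/172 = 110, on the frontier.)

10223/172


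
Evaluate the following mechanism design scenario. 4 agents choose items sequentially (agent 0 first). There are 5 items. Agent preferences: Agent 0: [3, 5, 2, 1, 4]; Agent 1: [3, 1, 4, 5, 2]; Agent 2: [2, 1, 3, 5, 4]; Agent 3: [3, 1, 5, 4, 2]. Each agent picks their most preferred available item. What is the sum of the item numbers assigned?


Step 1: Agent 0 picks item 3
Step 2: Agent 1 picks item 1
Step 3: Agent 2 picks item 2
Step 4: Agent 3 picks item 5
Step 5: Sum = 3 + 1 + 2 + 5 = 11

11


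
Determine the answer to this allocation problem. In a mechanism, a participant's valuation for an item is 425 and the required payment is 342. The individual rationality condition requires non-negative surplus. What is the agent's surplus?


Step 1: Surplus = value - payment = 425 - 342 = 83
Step 2: IR is satisfied (surplus >= 0)

83


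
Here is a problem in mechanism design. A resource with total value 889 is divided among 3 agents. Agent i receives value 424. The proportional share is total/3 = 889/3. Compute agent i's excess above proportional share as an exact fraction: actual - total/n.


Step 1: Proportional share = 889/3
Step 2: Agent's actual allocation = 424
Step 3: Excess = 424 - 889/3 = 383/3

383/3


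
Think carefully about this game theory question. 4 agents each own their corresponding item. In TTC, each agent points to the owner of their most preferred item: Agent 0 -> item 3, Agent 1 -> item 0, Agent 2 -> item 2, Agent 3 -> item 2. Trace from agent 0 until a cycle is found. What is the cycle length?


Step 1: Trace the pointer graph from agent 0: 0 -> 3 -> 2 -> 2
Step 2: A cycle is detected when we revisit agent 2
Step 3: The cycle is: 2 -> 2
Step 4: Cycle length = 1

1


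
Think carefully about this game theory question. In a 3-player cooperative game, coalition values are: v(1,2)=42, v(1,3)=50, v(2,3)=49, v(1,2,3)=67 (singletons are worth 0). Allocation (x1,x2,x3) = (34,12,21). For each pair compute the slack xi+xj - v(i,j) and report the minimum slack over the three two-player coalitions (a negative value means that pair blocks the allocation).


Step 1: Slack for coalition (1,2): x1+x2 - v12 = 46 - 42 = 4
Step 2: Slack for coalition (1,3): x1+x3 - v13 = 55 - 50 = 5
Step 3: Slack for coalition (2,3): x2+x3 - v23 = 33 - 49 = -16
Step 4: Minimum slack = min(4, 5, -16) = -16, attained by (2,3); coalition (2,3) can block (slack < 0), so the allocation is not in the core

-16


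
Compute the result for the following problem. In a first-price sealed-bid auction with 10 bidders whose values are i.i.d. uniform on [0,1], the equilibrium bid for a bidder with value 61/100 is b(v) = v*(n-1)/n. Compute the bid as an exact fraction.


Step 1: The symmetric BNE bidding function is b(v) = v * (n-1) / n
Step 2: Substitute v = 61/100 and n = 10
Step 3: b = 61/100 * 9/10
Step 4: b = 549/1000

549/1000


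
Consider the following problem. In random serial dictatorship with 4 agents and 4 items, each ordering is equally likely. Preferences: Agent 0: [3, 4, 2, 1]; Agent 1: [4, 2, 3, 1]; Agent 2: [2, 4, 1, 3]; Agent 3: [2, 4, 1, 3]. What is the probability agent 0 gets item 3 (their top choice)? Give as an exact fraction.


Step 1: Agent 0 wants item 3
Step 2: There are 24 possible orderings of agents
Step 3: In 22 orderings, agent 0 gets item 3
Step 4: Probability = 22/24 = 11/12

11/12


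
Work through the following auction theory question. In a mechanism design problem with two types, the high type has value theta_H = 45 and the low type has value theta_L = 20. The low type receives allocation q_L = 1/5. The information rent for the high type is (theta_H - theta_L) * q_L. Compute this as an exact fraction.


Step 1: theta_H - theta_L = 45 - 20 = 25
Step 2: Information rent = (theta_H - theta_L) * q_L
Step 3: = 25 * 1/5
Step 4: = 5

5


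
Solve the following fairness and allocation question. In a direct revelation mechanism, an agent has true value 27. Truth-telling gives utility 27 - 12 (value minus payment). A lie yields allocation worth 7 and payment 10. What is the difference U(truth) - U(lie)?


Step 1: U(truth) = value - payment = 27 - 12 = 15
Step 2: U(lie) = allocation - payment = 7 - 10 = -3
Step 3: IC gap = 15 - (-3) = 18

18


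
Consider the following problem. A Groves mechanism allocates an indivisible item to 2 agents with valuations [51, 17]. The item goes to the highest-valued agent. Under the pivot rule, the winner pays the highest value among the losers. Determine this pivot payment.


Step 1: The efficient winner is agent 0 with value 51
Step 2: Other agents' values: [17]
Step 3: Pivot payment = max(others) = 17
Step 4: The winner pays 17

17


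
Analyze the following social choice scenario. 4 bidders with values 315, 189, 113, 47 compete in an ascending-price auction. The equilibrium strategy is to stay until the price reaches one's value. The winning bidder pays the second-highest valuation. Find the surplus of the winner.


Step 1: Identify the highest value: 315
Step 2: Identify the second-highest value: 189
Step 3: The final price = second-highest value = 189
Step 4: Surplus = 315 - 189 = 126

126


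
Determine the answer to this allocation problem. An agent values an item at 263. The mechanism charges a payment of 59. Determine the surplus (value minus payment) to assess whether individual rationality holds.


Step 1: Surplus = value - payment = 263 - 59 = 204
Step 2: IR is satisfied (surplus >= 0)

204


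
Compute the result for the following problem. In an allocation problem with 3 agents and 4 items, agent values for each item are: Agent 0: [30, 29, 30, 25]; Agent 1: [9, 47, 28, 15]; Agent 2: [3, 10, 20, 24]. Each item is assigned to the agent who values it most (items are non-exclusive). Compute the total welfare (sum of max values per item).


Step 1: For each item, find the maximum value among all agents.
Step 2: Item 0 -> Agent 0 (value 30)
Step 3: Item 1 -> Agent 1 (value 47)
Step 4: Item 2 -> Agent 0 (value 30)
Step 5: Item 3 -> Agent 0 (value 25)
Step 6: Total welfare = 30 + 47 + 30 + 25 = 132

132


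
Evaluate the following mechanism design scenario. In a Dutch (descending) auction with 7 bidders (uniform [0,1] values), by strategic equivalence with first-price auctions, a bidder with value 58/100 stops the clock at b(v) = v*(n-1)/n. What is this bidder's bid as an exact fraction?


Step 1: Dutch auctions are strategically equivalent to first-price auctions
Step 2: The equilibrium bid is b(v) = v*(n-1)/n
Step 3: b = 29/50 * 6/7
Step 4: b = 87/175

87/175


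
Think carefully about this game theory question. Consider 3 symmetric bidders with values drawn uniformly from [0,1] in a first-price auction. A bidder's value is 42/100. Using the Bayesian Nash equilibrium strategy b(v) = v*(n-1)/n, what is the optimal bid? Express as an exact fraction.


Step 1: The symmetric BNE bidding function is b(v) = v * (n-1) / n
Step 2: Substitute v = 21/50 and n = 3
Step 3: b = 21/50 * 2/3
Step 4: b = 7/25

7/25


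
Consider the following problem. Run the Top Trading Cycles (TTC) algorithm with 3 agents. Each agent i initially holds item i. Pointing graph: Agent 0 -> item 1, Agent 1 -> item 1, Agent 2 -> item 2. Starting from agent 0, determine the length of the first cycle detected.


Step 1: Trace the pointer graph from agent 0: 0 -> 1 -> 1
Step 2: A cycle is detected when we revisit agent 1
Step 3: The cycle is: 1 -> 1
Step 4: Cycle length = 1

1


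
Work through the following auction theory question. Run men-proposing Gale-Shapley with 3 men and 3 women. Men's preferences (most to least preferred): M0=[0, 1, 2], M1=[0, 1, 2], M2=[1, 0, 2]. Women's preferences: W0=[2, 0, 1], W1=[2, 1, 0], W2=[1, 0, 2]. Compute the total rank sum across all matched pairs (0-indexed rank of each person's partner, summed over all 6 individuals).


Step 1: Run Gale-Shapley (men propose, women hold best offer):
  M0 proposes to W0; she accepts
  M1 proposes to W0; rejected
  M1 proposes to W1; she accepts
  M2 proposes to W1; she switches from M1
  M1 proposes to W2; she accepts
Step 2: Final matching: W0-M0, W1-M2, W2-M1
Step 3: 0-indexed ranks (man's rank of his match, then woman's): 0 + 1 + 0 + 0 + 2 + 0
Step 4: Total rank sum = 3

3


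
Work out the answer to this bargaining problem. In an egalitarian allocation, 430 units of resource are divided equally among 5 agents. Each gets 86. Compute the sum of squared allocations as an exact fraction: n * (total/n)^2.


Step 1: Each agent's share = 430/5 = 86
Step 2: Square of each share = (86)^2 = 7396
Step 3: Sum of squares = 5 * 7396 = 36980

36980


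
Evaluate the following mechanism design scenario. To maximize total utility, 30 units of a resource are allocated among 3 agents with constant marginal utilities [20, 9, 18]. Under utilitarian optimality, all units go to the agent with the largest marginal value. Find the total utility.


Step 1: The marginal utilities are [20, 9, 18]
Step 2: The highest marginal utility is 20
Step 3: All 30 units go to that agent
Step 4: Total utility = 20 * 30 = 600

600


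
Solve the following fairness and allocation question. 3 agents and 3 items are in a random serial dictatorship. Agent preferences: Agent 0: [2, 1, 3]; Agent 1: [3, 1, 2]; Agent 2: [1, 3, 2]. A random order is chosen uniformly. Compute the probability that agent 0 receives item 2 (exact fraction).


Step 1: Agent 0 wants item 2
Step 2: There are 6 possible orderings of agents
Step 3: In 6 orderings, agent 0 gets item 2
Step 4: Probability = 6/6 = 1

1


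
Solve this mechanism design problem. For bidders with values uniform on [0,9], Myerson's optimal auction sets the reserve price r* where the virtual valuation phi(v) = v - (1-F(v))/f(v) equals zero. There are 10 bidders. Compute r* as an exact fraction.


Step 1: For U[0,9], F(v) = v/9 and f(v) = 1/9
Step 2: phi(v) = v - (1 - v/9)/(1/9) = v - (9 - v) = 2v - 9
Step 3: Set phi(r*) = 0: 2r* - 9 = 0
Step 4: r* = 9/2 (the number of bidders n = 10 does not enter)

9/2


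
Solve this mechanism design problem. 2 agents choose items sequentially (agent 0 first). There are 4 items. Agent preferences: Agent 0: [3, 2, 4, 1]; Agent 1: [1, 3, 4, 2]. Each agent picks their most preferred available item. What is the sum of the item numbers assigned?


Step 1: Agent 0 picks item 3
Step 2: Agent 1 picks item 1
Step 3: Sum = 3 + 1 = 4

4


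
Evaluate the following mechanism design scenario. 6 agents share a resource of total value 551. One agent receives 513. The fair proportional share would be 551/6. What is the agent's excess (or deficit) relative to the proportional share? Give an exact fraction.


Step 1: Proportional share = 551/6
Step 2: Agent's actual allocation = 513
Step 3: Excess = 513 - 551/6 = 2527/6

2527/6


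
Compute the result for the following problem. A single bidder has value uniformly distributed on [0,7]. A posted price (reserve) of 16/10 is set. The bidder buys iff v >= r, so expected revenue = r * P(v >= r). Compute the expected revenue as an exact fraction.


Step 1: Posted price r = 8/5, value support [0,7]
Step 2: P(v >= r) = (7 - 8/5)/7 = 27/35
Step 3: Expected revenue = r * P(v >= r) = 8/5 * 27/35
Step 4: Revenue = 216/175

216/175
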